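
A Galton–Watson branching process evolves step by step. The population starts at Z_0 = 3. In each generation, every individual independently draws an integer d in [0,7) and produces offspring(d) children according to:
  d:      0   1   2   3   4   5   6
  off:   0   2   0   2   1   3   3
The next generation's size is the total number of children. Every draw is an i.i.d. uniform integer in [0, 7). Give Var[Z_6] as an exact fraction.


13584573257112/13841287201

Outcome values over d=0..6: [0, 2, 0, 2, 1, 3, 3]
Σy = 11, Σy² = 27, M = 7
μ = 11/7 = 11/7,  σ² = 27/7 − (11/7)² = 68/49
V_0 = 0, E_0 = 3
V_1 = 68/49·E_0 + (11/7)²·V_0 = 204/49;  E_1 = 33/7
V_2 = 68/49·E_1 + (11/7)²·V_1 = 40392/2401;  E_2 = 363/49
V_3 = 68/49·E_2 + (11/7)²·V_2 = 6096948/117649;  E_3 = 3993/343
V_4 = 68/49·E_3 + (11/7)²·V_3 = 830863440/5764801;  E_4 = 43923/2401
V_5 = 68/49·E_4 + (11/7)²·V_4 = 107705696604/282475249;  E_5 = 483153/16807
V_6 = 68/49·E_5 + (11/7)²·V_5 = 13584573257112/13841287201;  E_6 = 5314683/117649


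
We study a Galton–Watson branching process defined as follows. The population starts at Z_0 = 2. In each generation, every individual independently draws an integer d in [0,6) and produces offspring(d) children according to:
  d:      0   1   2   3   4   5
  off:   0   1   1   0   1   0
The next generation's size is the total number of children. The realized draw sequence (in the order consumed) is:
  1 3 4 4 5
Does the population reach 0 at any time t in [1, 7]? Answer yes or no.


yes

gen 0: Z_0=2, draws=[1, 3], offspring=[1, 0], Z_1=1
gen 1: Z_1=1, draws=[4], offspring=[1], Z_2=1
gen 2: Z_2=1, draws=[4], offspring=[1], Z_3=1
gen 3: Z_3=1, draws=[5], offspring=[0], Z_4=0
gen 4: Z_4=0, draws=[], offspring=[], Z_5=0
gen 5: Z_5=0, draws=[], offspring=[], Z_6=0
gen 6: Z_6=0, draws=[], offspring=[], Z_7=0


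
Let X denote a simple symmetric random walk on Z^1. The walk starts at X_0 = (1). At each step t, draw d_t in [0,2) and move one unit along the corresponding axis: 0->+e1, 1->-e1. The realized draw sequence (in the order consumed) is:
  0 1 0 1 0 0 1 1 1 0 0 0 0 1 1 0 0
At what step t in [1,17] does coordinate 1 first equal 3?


t=0: X=(1), d=0 → +e1, X_1=(2)
t=1: X=(2), d=1 → -e1, X_2=(1)
t=2: X=(1), d=0 → +e1, X_3=(2)
t=3: X=(2), d=1 → -e1, X_4=(1)
t=4: X=(1), d=0 → +e1, X_5=(2)
t=5: X=(2), d=0 → +e1, X_6=(3)
t=6: X=(3), d=1 → -e1, X_7=(2)
t=7: X=(2), d=1 → -e1, X_8=(1)
t=8: X=(1), d=1 → -e1, X_9=(0)
t=9: X=(0), d=0 → +e1, X_10=(1)
t=10: X=(1), d=0 → +e1, X_11=(2)
t=11: X=(2), d=0 → +e1, X_12=(3)
t=12: X=(3), d=0 → +e1, X_13=(4)
t=13: X=(4), d=1 → -e1, X_14=(3)
t=14: X=(3), d=1 → -e1, X_15=(2)
t=15: X=(2), d=0 → +e1, X_16=(3)
t=16: X=(3), d=0 → +e1, X_17=(4)

6


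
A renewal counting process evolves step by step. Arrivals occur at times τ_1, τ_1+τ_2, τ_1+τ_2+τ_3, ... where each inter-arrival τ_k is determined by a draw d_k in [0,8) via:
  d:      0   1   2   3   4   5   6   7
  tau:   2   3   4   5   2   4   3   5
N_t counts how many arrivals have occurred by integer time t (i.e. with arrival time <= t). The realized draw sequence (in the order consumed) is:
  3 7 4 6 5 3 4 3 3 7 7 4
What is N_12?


draw d_1=3: τ_1=5, arrival time A_1=5
draw d_2=7: τ_2=5, arrival time A_2=10
draw d_3=4: τ_3=2, arrival time A_3=12
draw d_4=6: τ_4=3, arrival time A_4=15
draw d_5=5: τ_5=4, arrival time A_5=19
draw d_6=3: τ_6=5, arrival time A_6=24
draw d_7=4: τ_7=2, arrival time A_7=26
draw d_8=3: τ_8=5, arrival time A_8=31
draw d_9=3: τ_9=5, arrival time A_9=36
draw d_10=7: τ_10=5, arrival time A_10=41
draw d_11=7: τ_11=5, arrival time A_11=46
draw d_12=4: τ_12=2, arrival time A_12=48
N_t over t=0..12: 0:0 1:0 2:0 3:0 4:0 5:1 6:1 7:1 8:1 9:1 10:2 11:2 12:3

3


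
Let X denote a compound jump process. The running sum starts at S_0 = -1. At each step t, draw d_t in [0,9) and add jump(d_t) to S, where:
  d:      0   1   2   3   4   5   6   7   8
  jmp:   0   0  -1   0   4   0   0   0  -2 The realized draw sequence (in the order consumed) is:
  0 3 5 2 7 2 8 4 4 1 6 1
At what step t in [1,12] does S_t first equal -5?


7

t=0: S=-1, d=0, jump=0, S_1=-1
t=1: S=-1, d=3, jump=0, S_2=-1
t=2: S=-1, d=5, jump=0, S_3=-1
t=3: S=-1, d=2, jump=-1, S_4=-2
t=4: S=-2, d=7, jump=0, S_5=-2
t=5: S=-2, d=2, jump=-1, S_6=-3
t=6: S=-3, d=8, jump=-2, S_7=-5
t=7: S=-5, d=4, jump=4, S_8=-1
t=8: S=-1, d=4, jump=4, S_9=3
t=9: S=3, d=1, jump=0, S_10=3
t=10: S=3, d=6, jump=0, S_11=3
t=11: S=3, d=1, jump=0, S_12=3


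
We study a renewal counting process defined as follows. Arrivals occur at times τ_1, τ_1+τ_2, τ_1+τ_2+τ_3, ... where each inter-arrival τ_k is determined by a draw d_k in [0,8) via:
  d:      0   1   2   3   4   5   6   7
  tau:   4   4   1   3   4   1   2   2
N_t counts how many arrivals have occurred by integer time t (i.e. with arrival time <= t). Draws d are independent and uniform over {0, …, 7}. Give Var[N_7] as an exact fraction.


224533095/268435456

Inter-arrival values over d=0..7: [4, 4, 1, 3, 4, 1, 2, 2]
Each d has probability 1/8, so the pmf of τ is: f(1) = 1/4, f(2) = 1/4, f(3) = 1/8, f(4) = 3/8
Let p_n(j) = P(N_n = j), with p_0 = [1]. Condition on τ_1: p_n(0) = P(τ > n), and for j >= 1, p_n(j) = Σ_{k<=n} f(k)·p_{n−k}(j−1)
p_1 = [3/4, 1/4]  (j = 0..1)
p_2 = [1/2, 7/16, 1/16]  (j = 0..2)
p_3 = [3/8, 7/16, 11/64, 1/64]  (j = 0..3)
p_4 = [0, 11/16, 1/4, 15/256, 1/256]  (j = 0..4)
p_5 = [0, 7/16, 55/128, 29/256, 19/1024, 1/1024]  (j = 0..5)
p_6 = [0, 15/64, 1/2, 55/256, 23/512, 23/4096, 1/4096]  (j = 0..6)
p_7 = [0, 9/64, 107/256, 21/64, 195/2048, 67/4096, 27/16384, 1/16384]  (j = 0..7)
E[N_7] = Σ j·p_7(j) = 39877/16384;  E[N_7²] = Σ j²·p_7(j) = 110761/16384
Var[N_7] = 110761/16384 − (39877/16384)² = 224533095/268435456


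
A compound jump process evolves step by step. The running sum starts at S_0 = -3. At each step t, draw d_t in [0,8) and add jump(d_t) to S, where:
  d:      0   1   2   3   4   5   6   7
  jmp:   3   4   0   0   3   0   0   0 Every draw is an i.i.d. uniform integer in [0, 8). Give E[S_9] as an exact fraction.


33/4

Outcome values over d=0..7: [3, 4, 0, 0, 3, 0, 0, 0]
Σy = 10, Σy² = 34, M = 8
μ = 10/8 = 5/4,  σ² = 34/8 − (5/4)² = 43/16
E[S_9] = -3 + 9·(5/4) = 33/4


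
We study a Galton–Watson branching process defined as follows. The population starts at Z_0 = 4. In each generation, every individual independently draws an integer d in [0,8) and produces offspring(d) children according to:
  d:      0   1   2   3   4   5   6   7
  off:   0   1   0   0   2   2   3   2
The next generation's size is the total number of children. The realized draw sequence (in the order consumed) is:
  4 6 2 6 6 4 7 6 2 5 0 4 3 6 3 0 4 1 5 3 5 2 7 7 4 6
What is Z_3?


gen 0: Z_0=4, draws=[4, 6, 2, 6], offspring=[2, 3, 0, 3], Z_1=8
gen 1: Z_1=8, draws=[6, 4, 7, 6, 2, 5, 0, 4], offspring=[3, 2, 2, 3, 0, 2, 0, 2], Z_2=14
gen 2: Z_2=14, draws=[3, 6, 3, 0, 4, 1, 5, 3, 5, 2, 7, 7, 4, 6], offspring=[0, 3, 0, 0, 2, 1, 2, 0, 2, 0, 2, 2, 2, 3], Z_3=19

19


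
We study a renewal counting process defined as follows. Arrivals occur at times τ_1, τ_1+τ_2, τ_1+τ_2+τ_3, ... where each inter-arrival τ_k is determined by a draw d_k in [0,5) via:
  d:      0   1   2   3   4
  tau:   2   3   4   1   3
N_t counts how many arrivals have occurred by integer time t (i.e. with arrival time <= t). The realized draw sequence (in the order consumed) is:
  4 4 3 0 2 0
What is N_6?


2

draw d_1=4: τ_1=3, arrival time A_1=3
draw d_2=4: τ_2=3, arrival time A_2=6
draw d_3=3: τ_3=1, arrival time A_3=7
draw d_4=0: τ_4=2, arrival time A_4=9
draw d_5=2: τ_5=4, arrival time A_5=13
draw d_6=0: τ_6=2, arrival time A_6=15
N_t over t=0..6: 0:0 1:0 2:0 3:1 4:1 5:1 6:2


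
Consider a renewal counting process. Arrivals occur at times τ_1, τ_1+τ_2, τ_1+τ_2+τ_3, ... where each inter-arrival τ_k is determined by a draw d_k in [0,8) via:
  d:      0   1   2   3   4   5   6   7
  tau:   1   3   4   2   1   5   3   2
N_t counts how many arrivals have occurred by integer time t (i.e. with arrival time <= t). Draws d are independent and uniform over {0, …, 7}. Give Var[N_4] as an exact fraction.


Inter-arrival values over d=0..7: [1, 3, 4, 2, 1, 5, 3, 2]
Each d has probability 1/8, so the pmf of τ is: f(1) = 1/4, f(2) = 1/4, f(3) = 1/4, f(4) = 1/8, f(5) = 1/8
Let p_n(j) = P(N_n = j), with p_0 = [1]. Condition on τ_1: p_n(0) = P(τ > n), and for j >= 1, p_n(j) = Σ_{k<=n} f(k)·p_{n−k}(j−1)
p_1 = [3/4, 1/4]  (j = 0..1)
p_2 = [1/2, 7/16, 1/16]  (j = 0..2)
p_3 = [1/4, 9/16, 11/64, 1/64]  (j = 0..3)
p_4 = [1/8, 1/2, 5/16, 15/256, 1/256]  (j = 0..4)
E[N_4] = Σ j·p_4(j) = 337/256;  E[N_4²] = Σ j²·p_4(j) = 599/256
Var[N_4] = 599/256 − (337/256)² = 39775/65536

39775/65536


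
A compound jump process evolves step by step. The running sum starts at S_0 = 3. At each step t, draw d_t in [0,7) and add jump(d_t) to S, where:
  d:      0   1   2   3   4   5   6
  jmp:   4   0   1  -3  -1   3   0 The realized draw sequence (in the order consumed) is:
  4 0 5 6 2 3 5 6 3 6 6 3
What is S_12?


t=0: S=3, d=4, jump=-1, S_1=2
t=1: S=2, d=0, jump=4, S_2=6
t=2: S=6, d=5, jump=3, S_3=9
t=3: S=9, d=6, jump=0, S_4=9
t=4: S=9, d=2, jump=1, S_5=10
t=5: S=10, d=3, jump=-3, S_6=7
t=6: S=7, d=5, jump=3, S_7=10
t=7: S=10, d=6, jump=0, S_8=10
t=8: S=10, d=3, jump=-3, S_9=7
t=9: S=7, d=6, jump=0, S_10=7
t=10: S=7, d=6, jump=0, S_11=7
t=11: S=7, d=3, jump=-3, S_12=4

4


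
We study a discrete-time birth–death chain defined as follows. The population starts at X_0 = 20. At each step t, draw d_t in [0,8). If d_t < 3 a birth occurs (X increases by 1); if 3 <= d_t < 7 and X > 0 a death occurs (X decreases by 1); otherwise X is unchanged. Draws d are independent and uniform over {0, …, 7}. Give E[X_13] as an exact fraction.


147/8

X can drop by at most 1 per step and X_0 = 20 > T = 13, so X_t >= 20 − t >= 7 > 0 for every t <= 13: the floor at 0 (the 'and X > 0' condition) never binds. Hence X_13 = X_0 + Σ_{t<13} Y_t with i.i.d. increments Y_t = y(d_t) ∈ {+1, −1, 0}.
Outcome values over d=0..7: [1, 1, 1, -1, -1, -1, -1, 0]
Σy = -1, Σy² = 7, M = 8
μ = -1/8 = -1/8,  σ² = 7/8 − (-1/8)² = 55/64
E[X_13] = 20 + 13·(-1/8) = 147/8


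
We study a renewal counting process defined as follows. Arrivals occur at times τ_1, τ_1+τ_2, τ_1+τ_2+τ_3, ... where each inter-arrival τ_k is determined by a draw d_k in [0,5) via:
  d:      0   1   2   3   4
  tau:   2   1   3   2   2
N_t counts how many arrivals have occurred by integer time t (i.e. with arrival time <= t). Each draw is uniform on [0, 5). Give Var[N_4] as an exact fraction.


Inter-arrival values over d=0..4: [2, 1, 3, 2, 2]
Each d has probability 1/5, so the pmf of τ is: f(1) = 1/5, f(2) = 3/5, f(3) = 1/5
Let p_n(j) = P(N_n = j), with p_0 = [1]. Condition on τ_1: p_n(0) = P(τ > n), and for j >= 1, p_n(j) = Σ_{k<=n} f(k)·p_{n−k}(j−1)
p_1 = [4/5, 1/5]  (j = 0..1)
p_2 = [1/5, 19/25, 1/25]  (j = 0..2)
p_3 = [0, 18/25, 34/125, 1/125]  (j = 0..3)
p_4 = [0, 7/25, 16/25, 49/625, 1/625]  (j = 0..4)
E[N_4] = Σ j·p_4(j) = 1126/625;  E[N_4²] = Σ j²·p_4(j) = 2232/625
Var[N_4] = 2232/625 − (1126/625)² = 127124/390625

127124/390625


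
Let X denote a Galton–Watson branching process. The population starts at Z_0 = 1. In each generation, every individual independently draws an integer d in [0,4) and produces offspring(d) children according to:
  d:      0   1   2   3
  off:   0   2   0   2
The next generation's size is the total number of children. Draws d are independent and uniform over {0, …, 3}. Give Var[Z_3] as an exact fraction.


Outcome values over d=0..3: [0, 2, 0, 2]
Σy = 4, Σy² = 8, M = 4
μ = 4/4 = 1,  σ² = 8/4 − (1)² = 1
V_0 = 0, E_0 = 1
V_1 = 1·E_0 + (1)²·V_0 = 1;  E_1 = 1
V_2 = 1·E_1 + (1)²·V_1 = 2;  E_2 = 1
V_3 = 1·E_2 + (1)²·V_2 = 3;  E_3 = 1

3


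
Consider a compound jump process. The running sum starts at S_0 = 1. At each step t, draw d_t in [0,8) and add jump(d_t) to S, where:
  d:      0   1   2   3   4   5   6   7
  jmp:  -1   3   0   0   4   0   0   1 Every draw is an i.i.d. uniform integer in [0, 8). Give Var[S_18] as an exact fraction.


Outcome values over d=0..7: [-1, 3, 0, 0, 4, 0, 0, 1]
Σy = 7, Σy² = 27, M = 8
μ = 7/8 = 7/8,  σ² = 27/8 − (7/8)² = 167/64
Independent increments: Var[S_18] = 18·σ² = 18·(167/64) = 1503/32

1503/32


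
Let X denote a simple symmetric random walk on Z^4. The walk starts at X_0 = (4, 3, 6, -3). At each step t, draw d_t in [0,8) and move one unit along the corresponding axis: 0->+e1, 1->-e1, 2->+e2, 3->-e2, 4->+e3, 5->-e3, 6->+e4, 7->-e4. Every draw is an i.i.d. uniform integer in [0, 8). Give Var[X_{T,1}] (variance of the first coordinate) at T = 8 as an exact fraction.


Outcome values over d=0..7: [1, -1, 0, 0, 0, 0, 0, 0]
Σy = 0, Σy² = 2, M = 8
μ = 0/8 = 0,  σ² = 2/8 − (0)² = 1/4
Independent increments: Var[X_8] = 8·σ² = 8·(1/4) = 2

2


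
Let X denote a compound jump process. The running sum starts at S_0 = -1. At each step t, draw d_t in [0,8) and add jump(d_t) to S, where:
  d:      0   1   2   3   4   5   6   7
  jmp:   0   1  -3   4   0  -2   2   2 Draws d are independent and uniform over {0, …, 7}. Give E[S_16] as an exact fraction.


Outcome values over d=0..7: [0, 1, -3, 4, 0, -2, 2, 2]
Σy = 4, Σy² = 38, M = 8
μ = 4/8 = 1/2,  σ² = 38/8 − (1/2)² = 9/2
E[S_16] = -1 + 16·(1/2) = 7

7


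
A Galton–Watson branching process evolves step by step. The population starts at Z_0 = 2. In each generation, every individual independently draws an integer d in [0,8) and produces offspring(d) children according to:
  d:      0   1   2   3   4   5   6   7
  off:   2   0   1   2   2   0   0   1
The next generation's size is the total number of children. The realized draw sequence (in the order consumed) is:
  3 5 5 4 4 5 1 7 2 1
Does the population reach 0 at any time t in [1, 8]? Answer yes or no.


gen 0: Z_0=2, draws=[3, 5], offspring=[2, 0], Z_1=2
gen 1: Z_1=2, draws=[5, 4], offspring=[0, 2], Z_2=2
gen 2: Z_2=2, draws=[4, 5], offspring=[2, 0], Z_3=2
gen 3: Z_3=2, draws=[1, 7], offspring=[0, 1], Z_4=1
gen 4: Z_4=1, draws=[2], offspring=[1], Z_5=1
gen 5: Z_5=1, draws=[1], offspring=[0], Z_6=0
gen 6: Z_6=0, draws=[], offspring=[], Z_7=0
gen 7: Z_7=0, draws=[], offspring=[], Z_8=0

yes


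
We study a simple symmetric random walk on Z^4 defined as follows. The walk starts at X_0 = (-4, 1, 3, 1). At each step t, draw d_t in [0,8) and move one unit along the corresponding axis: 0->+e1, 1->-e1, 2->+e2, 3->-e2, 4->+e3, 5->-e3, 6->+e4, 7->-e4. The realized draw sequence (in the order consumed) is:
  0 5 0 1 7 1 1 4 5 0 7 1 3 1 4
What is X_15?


(-6, 0, 3, -1)

t=0: X=(-4, 1, 3, 1), d=0 → +e1, X_1=(-3, 1, 3, 1)
t=1: X=(-3, 1, 3, 1), d=5 → -e3, X_2=(-3, 1, 2, 1)
t=2: X=(-3, 1, 2, 1), d=0 → +e1, X_3=(-2, 1, 2, 1)
t=3: X=(-2, 1, 2, 1), d=1 → -e1, X_4=(-3, 1, 2, 1)
t=4: X=(-3, 1, 2, 1), d=7 → -e4, X_5=(-3, 1, 2, 0)
t=5: X=(-3, 1, 2, 0), d=1 → -e1, X_6=(-4, 1, 2, 0)
t=6: X=(-4, 1, 2, 0), d=1 → -e1, X_7=(-5, 1, 2, 0)
t=7: X=(-5, 1, 2, 0), d=4 → +e3, X_8=(-5, 1, 3, 0)
t=8: X=(-5, 1, 3, 0), d=5 → -e3, X_9=(-5, 1, 2, 0)
t=9: X=(-5, 1, 2, 0), d=0 → +e1, X_10=(-4, 1, 2, 0)
t=10: X=(-4, 1, 2, 0), d=7 → -e4, X_11=(-4, 1, 2, -1)
t=11: X=(-4, 1, 2, -1), d=1 → -e1, X_12=(-5, 1, 2, -1)
t=12: X=(-5, 1, 2, -1), d=3 → -e2, X_13=(-5, 0, 2, -1)
t=13: X=(-5, 0, 2, -1), d=1 → -e1, X_14=(-6, 0, 2, -1)
t=14: X=(-6, 0, 2, -1), d=4 → +e3, X_15=(-6, 0, 3, -1)


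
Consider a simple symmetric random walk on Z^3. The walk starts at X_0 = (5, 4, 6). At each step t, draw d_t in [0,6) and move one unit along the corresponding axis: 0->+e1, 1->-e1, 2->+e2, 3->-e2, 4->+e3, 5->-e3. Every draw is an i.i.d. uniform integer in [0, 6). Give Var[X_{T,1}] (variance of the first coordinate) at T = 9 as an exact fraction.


Outcome values over d=0..5: [1, -1, 0, 0, 0, 0]
Σy = 0, Σy² = 2, M = 6
μ = 0/6 = 0,  σ² = 2/6 − (0)² = 1/3
Independent increments: Var[X_9] = 9·σ² = 9·(1/3) = 3

3


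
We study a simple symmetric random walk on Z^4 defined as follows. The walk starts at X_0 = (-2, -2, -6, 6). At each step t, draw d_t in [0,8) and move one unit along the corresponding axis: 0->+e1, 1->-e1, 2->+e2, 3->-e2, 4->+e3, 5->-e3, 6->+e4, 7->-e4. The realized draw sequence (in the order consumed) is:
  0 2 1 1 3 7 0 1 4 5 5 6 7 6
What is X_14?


t=0: X=(-2, -2, -6, 6), d=0 → +e1, X_1=(-1, -2, -6, 6)
t=1: X=(-1, -2, -6, 6), d=2 → +e2, X_2=(-1, -1, -6, 6)
t=2: X=(-1, -1, -6, 6), d=1 → -e1, X_3=(-2, -1, -6, 6)
t=3: X=(-2, -1, -6, 6), d=1 → -e1, X_4=(-3, -1, -6, 6)
t=4: X=(-3, -1, -6, 6), d=3 → -e2, X_5=(-3, -2, -6, 6)
t=5: X=(-3, -2, -6, 6), d=7 → -e4, X_6=(-3, -2, -6, 5)
t=6: X=(-3, -2, -6, 5), d=0 → +e1, X_7=(-2, -2, -6, 5)
t=7: X=(-2, -2, -6, 5), d=1 → -e1, X_8=(-3, -2, -6, 5)
t=8: X=(-3, -2, -6, 5), d=4 → +e3, X_9=(-3, -2, -5, 5)
t=9: X=(-3, -2, -5, 5), d=5 → -e3, X_10=(-3, -2, -6, 5)
t=10: X=(-3, -2, -6, 5), d=5 → -e3, X_11=(-3, -2, -7, 5)
t=11: X=(-3, -2, -7, 5), d=6 → +e4, X_12=(-3, -2, -7, 6)
t=12: X=(-3, -2, -7, 6), d=7 → -e4, X_13=(-3, -2, -7, 5)
t=13: X=(-3, -2, -7, 5), d=6 → +e4, X_14=(-3, -2, -7, 6)

(-3, -2, -7, 6)


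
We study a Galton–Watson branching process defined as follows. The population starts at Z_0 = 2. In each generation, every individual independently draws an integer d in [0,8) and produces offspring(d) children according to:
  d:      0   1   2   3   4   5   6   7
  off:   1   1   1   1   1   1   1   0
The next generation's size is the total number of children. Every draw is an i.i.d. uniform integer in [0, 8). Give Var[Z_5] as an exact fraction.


Outcome values over d=0..7: [1, 1, 1, 1, 1, 1, 1, 0]
Σy = 7, Σy² = 7, M = 8
μ = 7/8 = 7/8,  σ² = 7/8 − (7/8)² = 7/64
V_0 = 0, E_0 = 2
V_1 = 7/64·E_0 + (7/8)²·V_0 = 7/32;  E_1 = 7/4
V_2 = 7/64·E_1 + (7/8)²·V_1 = 735/2048;  E_2 = 49/32
V_3 = 7/64·E_2 + (7/8)²·V_2 = 57967/131072;  E_3 = 343/256
V_4 = 7/64·E_3 + (7/8)²·V_3 = 4069695/8388608;  E_4 = 2401/2048
V_5 = 7/64·E_4 + (7/8)²·V_4 = 268256527/536870912;  E_5 = 16807/16384

268256527/536870912


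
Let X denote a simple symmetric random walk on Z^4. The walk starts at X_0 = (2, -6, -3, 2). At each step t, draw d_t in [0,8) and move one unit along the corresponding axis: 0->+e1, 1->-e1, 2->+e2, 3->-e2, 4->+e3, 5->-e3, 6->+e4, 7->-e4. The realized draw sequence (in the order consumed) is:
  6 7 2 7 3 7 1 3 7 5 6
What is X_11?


t=0: X=(2, -6, -3, 2), d=6 → +e4, X_1=(2, -6, -3, 3)
t=1: X=(2, -6, -3, 3), d=7 → -e4, X_2=(2, -6, -3, 2)
t=2: X=(2, -6, -3, 2), d=2 → +e2, X_3=(2, -5, -3, 2)
t=3: X=(2, -5, -3, 2), d=7 → -e4, X_4=(2, -5, -3, 1)
t=4: X=(2, -5, -3, 1), d=3 → -e2, X_5=(2, -6, -3, 1)
t=5: X=(2, -6, -3, 1), d=7 → -e4, X_6=(2, -6, -3, 0)
t=6: X=(2, -6, -3, 0), d=1 → -e1, X_7=(1, -6, -3, 0)
t=7: X=(1, -6, -3, 0), d=3 → -e2, X_8=(1, -7, -3, 0)
t=8: X=(1, -7, -3, 0), d=7 → -e4, X_9=(1, -7, -3, -1)
t=9: X=(1, -7, -3, -1), d=5 → -e3, X_10=(1, -7, -4, -1)
t=10: X=(1, -7, -4, -1), d=6 → +e4, X_11=(1, -7, -4, 0)

(1, -7, -4, 0)


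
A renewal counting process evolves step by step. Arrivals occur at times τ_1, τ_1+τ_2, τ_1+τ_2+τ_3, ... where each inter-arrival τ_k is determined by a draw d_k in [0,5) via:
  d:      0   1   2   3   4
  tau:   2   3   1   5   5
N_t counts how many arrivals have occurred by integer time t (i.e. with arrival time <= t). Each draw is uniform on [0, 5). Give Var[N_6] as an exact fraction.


Inter-arrival values over d=0..4: [2, 3, 1, 5, 5]
Each d has probability 1/5, so the pmf of τ is: f(1) = 1/5, f(2) = 1/5, f(3) = 1/5, f(5) = 2/5
Let p_n(j) = P(N_n = j), with p_0 = [1]. Condition on τ_1: p_n(0) = P(τ > n), and for j >= 1, p_n(j) = Σ_{k<=n} f(k)·p_{n−k}(j−1)
p_1 = [4/5, 1/5]  (j = 0..1)
p_2 = [3/5, 9/25, 1/25]  (j = 0..2)
p_3 = [2/5, 12/25, 14/125, 1/125]  (j = 0..3)
p_4 = [2/5, 9/25, 26/125, 19/625, 1/625]  (j = 0..4)
p_5 = [0, 17/25, 6/25, 9/125, 24/3125, 1/3125]  (j = 0..5)
p_6 = [0, 12/25, 48/125, 14/125, 69/3125, 29/15625, 1/15625]  (j = 0..6)
E[N_6] = Σ j·p_6(j) = 26281/15625;  E[N_6²] = Σ j²·p_6(j) = 53531/15625
Var[N_6] = 53531/15625 − (26281/15625)² = 145730914/244140625

145730914/244140625


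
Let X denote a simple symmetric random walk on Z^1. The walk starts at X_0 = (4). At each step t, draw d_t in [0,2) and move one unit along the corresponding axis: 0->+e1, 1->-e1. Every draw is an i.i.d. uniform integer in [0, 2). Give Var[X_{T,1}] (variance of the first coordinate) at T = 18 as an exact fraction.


18

Outcome values over d=0..1: [1, -1]
Σy = 0, Σy² = 2, M = 2
μ = 0/2 = 0,  σ² = 2/2 − (0)² = 1
Independent increments: Var[X_18] = 18·σ² = 18·(1) = 18


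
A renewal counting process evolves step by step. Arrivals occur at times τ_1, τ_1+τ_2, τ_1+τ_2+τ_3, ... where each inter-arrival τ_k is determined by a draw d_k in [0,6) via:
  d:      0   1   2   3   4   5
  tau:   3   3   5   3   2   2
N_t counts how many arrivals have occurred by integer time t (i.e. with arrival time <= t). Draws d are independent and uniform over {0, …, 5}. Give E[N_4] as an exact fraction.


17/18

Inter-arrival values over d=0..5: [3, 3, 5, 3, 2, 2]
Each d has probability 1/6, so the pmf of τ is: f(2) = 1/3, f(3) = 1/2, f(5) = 1/6
Renewal equation for m(n) = E[N_n]: condition on τ_1 = k (if k <= n, one arrival plus a fresh copy on the remaining n−k steps): m(n) = F(n) + Σ_{k<=n} f(k)·m(n−k), where F(n) = P(τ <= n) and m(0) = 0
m(1) = F(1) = 0
m(2) = F(2) = 1/3
m(3) = F(3) = 5/6
m(4) = F(4) + f(2)·m(2) = 5/6 + 1/3·1/3 = 17/18
E[N_4] = m(4) = 17/18


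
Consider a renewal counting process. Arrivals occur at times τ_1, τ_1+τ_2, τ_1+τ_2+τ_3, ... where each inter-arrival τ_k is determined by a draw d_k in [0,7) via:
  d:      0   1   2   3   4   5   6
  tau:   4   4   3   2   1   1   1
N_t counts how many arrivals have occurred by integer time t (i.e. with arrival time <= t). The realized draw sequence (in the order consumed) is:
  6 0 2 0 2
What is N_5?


2

draw d_1=6: τ_1=1, arrival time A_1=1
draw d_2=0: τ_2=4, arrival time A_2=5
draw d_3=2: τ_3=3, arrival time A_3=8
draw d_4=0: τ_4=4, arrival time A_4=12
draw d_5=2: τ_5=3, arrival time A_5=15
N_t over t=0..5: 0:0 1:1 2:1 3:1 4:1 5:2


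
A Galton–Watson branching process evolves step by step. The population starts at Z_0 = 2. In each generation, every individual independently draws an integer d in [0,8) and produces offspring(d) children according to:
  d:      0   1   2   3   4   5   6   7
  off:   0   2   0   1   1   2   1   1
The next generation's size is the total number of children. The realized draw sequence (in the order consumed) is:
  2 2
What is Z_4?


gen 0: Z_0=2, draws=[2, 2], offspring=[0, 0], Z_1=0
gen 1: Z_1=0, draws=[], offspring=[], Z_2=0
gen 2: Z_2=0, draws=[], offspring=[], Z_3=0
gen 3: Z_3=0, draws=[], offspring=[], Z_4=0

0


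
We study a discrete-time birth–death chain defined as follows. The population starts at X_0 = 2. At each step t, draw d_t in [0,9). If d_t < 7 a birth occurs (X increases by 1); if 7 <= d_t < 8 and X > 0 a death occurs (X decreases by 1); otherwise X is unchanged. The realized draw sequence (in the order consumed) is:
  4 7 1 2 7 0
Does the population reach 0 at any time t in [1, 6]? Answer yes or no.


t=0: X=2, d=4 → birth, X_1=3
t=1: X=3, d=7 → death, X_2=2
t=2: X=2, d=1 → birth, X_3=3
t=3: X=3, d=2 → birth, X_4=4
t=4: X=4, d=7 → death, X_5=3
t=5: X=3, d=0 → birth, X_6=4

no


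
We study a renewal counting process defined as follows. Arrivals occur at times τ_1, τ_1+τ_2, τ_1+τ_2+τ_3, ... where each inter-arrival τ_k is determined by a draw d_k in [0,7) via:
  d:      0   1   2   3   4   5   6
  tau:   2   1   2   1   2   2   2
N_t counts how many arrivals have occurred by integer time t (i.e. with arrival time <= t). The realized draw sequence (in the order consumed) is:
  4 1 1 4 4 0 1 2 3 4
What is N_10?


6

draw d_1=4: τ_1=2, arrival time A_1=2
draw d_2=1: τ_2=1, arrival time A_2=3
draw d_3=1: τ_3=1, arrival time A_3=4
draw d_4=4: τ_4=2, arrival time A_4=6
draw d_5=4: τ_5=2, arrival time A_5=8
draw d_6=0: τ_6=2, arrival time A_6=10
draw d_7=1: τ_7=1, arrival time A_7=11
draw d_8=2: τ_8=2, arrival time A_8=13
draw d_9=3: τ_9=1, arrival time A_9=14
draw d_10=4: τ_10=2, arrival time A_10=16
N_t over t=0..10: 0:0 1:0 2:1 3:2 4:3 5:3 6:4 7:4 8:5 9:5 10:6


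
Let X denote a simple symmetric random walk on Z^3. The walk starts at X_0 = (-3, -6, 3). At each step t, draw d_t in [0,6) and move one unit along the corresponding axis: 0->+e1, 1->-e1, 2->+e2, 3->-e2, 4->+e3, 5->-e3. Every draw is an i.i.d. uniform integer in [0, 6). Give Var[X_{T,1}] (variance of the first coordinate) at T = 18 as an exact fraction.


6

Outcome values over d=0..5: [1, -1, 0, 0, 0, 0]
Σy = 0, Σy² = 2, M = 6
μ = 0/6 = 0,  σ² = 2/6 − (0)² = 1/3
Independent increments: Var[X_18] = 18·σ² = 18·(1/3) = 6


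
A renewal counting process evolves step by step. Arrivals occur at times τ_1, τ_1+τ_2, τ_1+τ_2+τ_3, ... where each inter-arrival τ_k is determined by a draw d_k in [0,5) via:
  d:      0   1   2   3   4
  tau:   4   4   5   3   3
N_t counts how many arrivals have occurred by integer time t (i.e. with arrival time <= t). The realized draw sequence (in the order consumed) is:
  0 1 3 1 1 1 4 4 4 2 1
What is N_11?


3

draw d_1=0: τ_1=4, arrival time A_1=4
draw d_2=1: τ_2=4, arrival time A_2=8
draw d_3=3: τ_3=3, arrival time A_3=11
draw d_4=1: τ_4=4, arrival time A_4=15
draw d_5=1: τ_5=4, arrival time A_5=19
draw d_6=1: τ_6=4, arrival time A_6=23
draw d_7=4: τ_7=3, arrival time A_7=26
draw d_8=4: τ_8=3, arrival time A_8=29
draw d_9=4: τ_9=3, arrival time A_9=32
draw d_10=2: τ_10=5, arrival time A_10=37
draw d_11=1: τ_11=4, arrival time A_11=41
N_t over t=0..11: 0:0 1:0 2:0 3:0 4:1 5:1 6:1 7:1 8:2 9:2 10:2 11:3


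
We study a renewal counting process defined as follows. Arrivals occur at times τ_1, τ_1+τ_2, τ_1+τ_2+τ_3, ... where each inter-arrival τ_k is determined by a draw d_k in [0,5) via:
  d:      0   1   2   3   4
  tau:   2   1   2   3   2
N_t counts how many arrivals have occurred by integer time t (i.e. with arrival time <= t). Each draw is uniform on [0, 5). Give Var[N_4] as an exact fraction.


127124/390625

Inter-arrival values over d=0..4: [2, 1, 2, 3, 2]
Each d has probability 1/5, so the pmf of τ is: f(1) = 1/5, f(2) = 3/5, f(3) = 1/5
Let p_n(j) = P(N_n = j), with p_0 = [1]. Condition on τ_1: p_n(0) = P(τ > n), and for j >= 1, p_n(j) = Σ_{k<=n} f(k)·p_{n−k}(j−1)
p_1 = [4/5, 1/5]  (j = 0..1)
p_2 = [1/5, 19/25, 1/25]  (j = 0..2)
p_3 = [0, 18/25, 34/125, 1/125]  (j = 0..3)
p_4 = [0, 7/25, 16/25, 49/625, 1/625]  (j = 0..4)
E[N_4] = Σ j·p_4(j) = 1126/625;  E[N_4²] = Σ j²·p_4(j) = 2232/625
Var[N_4] = 2232/625 − (1126/625)² = 127124/390625


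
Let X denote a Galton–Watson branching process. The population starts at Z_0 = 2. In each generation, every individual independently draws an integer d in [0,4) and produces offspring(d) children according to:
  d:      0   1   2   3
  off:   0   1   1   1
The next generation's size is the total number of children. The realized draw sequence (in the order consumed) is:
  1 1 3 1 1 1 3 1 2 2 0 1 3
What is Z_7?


1

gen 0: Z_0=2, draws=[1, 1], offspring=[1, 1], Z_1=2
gen 1: Z_1=2, draws=[3, 1], offspring=[1, 1], Z_2=2
gen 2: Z_2=2, draws=[1, 1], offspring=[1, 1], Z_3=2
gen 3: Z_3=2, draws=[3, 1], offspring=[1, 1], Z_4=2
gen 4: Z_4=2, draws=[2, 2], offspring=[1, 1], Z_5=2
gen 5: Z_5=2, draws=[0, 1], offspring=[0, 1], Z_6=1
gen 6: Z_6=1, draws=[3], offspring=[1], Z_7=1


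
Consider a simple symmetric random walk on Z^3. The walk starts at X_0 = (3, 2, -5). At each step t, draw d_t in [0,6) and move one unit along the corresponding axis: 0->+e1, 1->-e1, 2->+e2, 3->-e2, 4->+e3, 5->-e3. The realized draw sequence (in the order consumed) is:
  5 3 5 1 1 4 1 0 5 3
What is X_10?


t=0: X=(3, 2, -5), d=5 → -e3, X_1=(3, 2, -6)
t=1: X=(3, 2, -6), d=3 → -e2, X_2=(3, 1, -6)
t=2: X=(3, 1, -6), d=5 → -e3, X_3=(3, 1, -7)
t=3: X=(3, 1, -7), d=1 → -e1, X_4=(2, 1, -7)
t=4: X=(2, 1, -7), d=1 → -e1, X_5=(1, 1, -7)
t=5: X=(1, 1, -7), d=4 → +e3, X_6=(1, 1, -6)
t=6: X=(1, 1, -6), d=1 → -e1, X_7=(0, 1, -6)
t=7: X=(0, 1, -6), d=0 → +e1, X_8=(1, 1, -6)
t=8: X=(1, 1, -6), d=5 → -e3, X_9=(1, 1, -7)
t=9: X=(1, 1, -7), d=3 → -e2, X_10=(1, 0, -7)

(1, 0, -7)


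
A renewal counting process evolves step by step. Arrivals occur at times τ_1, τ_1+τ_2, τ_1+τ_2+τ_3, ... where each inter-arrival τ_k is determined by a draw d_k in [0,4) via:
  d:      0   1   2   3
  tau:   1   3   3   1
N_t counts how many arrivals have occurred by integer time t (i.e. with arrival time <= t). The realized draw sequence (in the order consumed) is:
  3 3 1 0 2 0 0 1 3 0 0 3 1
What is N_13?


draw d_1=3: τ_1=1, arrival time A_1=1
draw d_2=3: τ_2=1, arrival time A_2=2
draw d_3=1: τ_3=3, arrival time A_3=5
draw d_4=0: τ_4=1, arrival time A_4=6
draw d_5=2: τ_5=3, arrival time A_5=9
draw d_6=0: τ_6=1, arrival time A_6=10
draw d_7=0: τ_7=1, arrival time A_7=11
draw d_8=1: τ_8=3, arrival time A_8=14
draw d_9=3: τ_9=1, arrival time A_9=15
draw d_10=0: τ_10=1, arrival time A_10=16
draw d_11=0: τ_11=1, arrival time A_11=17
draw d_12=3: τ_12=1, arrival time A_12=18
draw d_13=1: τ_13=3, arrival time A_13=21
N_t over t=0..13: 0:0 1:1 2:2 3:2 4:2 5:3 6:4 7:4 8:4 9:5 10:6 11:7 12:7 13:7

7


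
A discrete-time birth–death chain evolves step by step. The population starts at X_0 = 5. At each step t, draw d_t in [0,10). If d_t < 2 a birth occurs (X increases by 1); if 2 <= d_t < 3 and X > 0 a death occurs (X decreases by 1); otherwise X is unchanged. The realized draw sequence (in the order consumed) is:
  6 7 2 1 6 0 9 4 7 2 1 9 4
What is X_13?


t=0: X=5, d=6 → hold, X_1=5
t=1: X=5, d=7 → hold, X_2=5
t=2: X=5, d=2 → death, X_3=4
t=3: X=4, d=1 → birth, X_4=5
t=4: X=5, d=6 → hold, X_5=5
t=5: X=5, d=0 → birth, X_6=6
t=6: X=6, d=9 → hold, X_7=6
t=7: X=6, d=4 → hold, X_8=6
t=8: X=6, d=7 → hold, X_9=6
t=9: X=6, d=2 → death, X_10=5
t=10: X=5, d=1 → birth, X_11=6
t=11: X=6, d=9 → hold, X_12=6
t=12: X=6, d=4 → hold, X_13=6

6


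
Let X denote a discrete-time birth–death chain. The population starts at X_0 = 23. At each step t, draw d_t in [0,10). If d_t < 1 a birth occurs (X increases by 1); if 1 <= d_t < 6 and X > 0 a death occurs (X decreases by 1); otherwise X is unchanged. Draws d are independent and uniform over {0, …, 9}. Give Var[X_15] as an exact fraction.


X can drop by at most 1 per step and X_0 = 23 > T = 15, so X_t >= 23 − t >= 8 > 0 for every t <= 15: the floor at 0 (the 'and X > 0' condition) never binds. Hence X_15 = X_0 + Σ_{t<15} Y_t with i.i.d. increments Y_t = y(d_t) ∈ {+1, −1, 0}.
Outcome values over d=0..9: [1, -1, -1, -1, -1, -1, 0, 0, 0, 0]
Σy = -4, Σy² = 6, M = 10
μ = -4/10 = -2/5,  σ² = 6/10 − (-2/5)² = 11/25
Independent increments: Var[X_15] = 15·σ² = 15·(11/25) = 33/5

33/5


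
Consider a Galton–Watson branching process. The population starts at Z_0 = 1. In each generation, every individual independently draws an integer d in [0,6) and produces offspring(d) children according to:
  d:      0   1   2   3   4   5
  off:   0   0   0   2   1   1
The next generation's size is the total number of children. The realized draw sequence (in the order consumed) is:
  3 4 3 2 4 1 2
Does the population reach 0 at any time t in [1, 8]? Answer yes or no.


gen 0: Z_0=1, draws=[3], offspring=[2], Z_1=2
gen 1: Z_1=2, draws=[4, 3], offspring=[1, 2], Z_2=3
gen 2: Z_2=3, draws=[2, 4, 1], offspring=[0, 1, 0], Z_3=1
gen 3: Z_3=1, draws=[2], offspring=[0], Z_4=0
gen 4: Z_4=0, draws=[], offspring=[], Z_5=0
gen 5: Z_5=0, draws=[], offspring=[], Z_6=0
gen 6: Z_6=0, draws=[], offspring=[], Z_7=0
gen 7: Z_7=0, draws=[], offspring=[], Z_8=0

yes


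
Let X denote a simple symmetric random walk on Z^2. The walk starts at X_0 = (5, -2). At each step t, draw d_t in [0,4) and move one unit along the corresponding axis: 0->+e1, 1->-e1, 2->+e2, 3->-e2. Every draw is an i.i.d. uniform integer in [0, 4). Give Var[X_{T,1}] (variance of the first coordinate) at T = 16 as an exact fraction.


8

Outcome values over d=0..3: [1, -1, 0, 0]
Σy = 0, Σy² = 2, M = 4
μ = 0/4 = 0,  σ² = 2/4 − (0)² = 1/2
Independent increments: Var[X_16] = 16·σ² = 16·(1/2) = 8


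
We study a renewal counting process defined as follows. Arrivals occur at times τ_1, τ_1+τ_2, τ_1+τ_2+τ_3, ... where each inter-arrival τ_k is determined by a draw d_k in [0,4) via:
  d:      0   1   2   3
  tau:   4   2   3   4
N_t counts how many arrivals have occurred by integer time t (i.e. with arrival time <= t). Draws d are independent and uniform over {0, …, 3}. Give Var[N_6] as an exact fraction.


1151/4096

Inter-arrival values over d=0..3: [4, 2, 3, 4]
Each d has probability 1/4, so the pmf of τ is: f(2) = 1/4, f(3) = 1/4, f(4) = 1/2
Let p_n(j) = P(N_n = j), with p_0 = [1]. Condition on τ_1: p_n(0) = P(τ > n), and for j >= 1, p_n(j) = Σ_{k<=n} f(k)·p_{n−k}(j−1)
p_1 = [1]  (j = 0)
p_2 = [3/4, 1/4]  (j = 0..1)
p_3 = [1/2, 1/2]  (j = 0..1)
p_4 = [0, 15/16, 1/16]  (j = 0..2)
p_5 = [0, 13/16, 3/16]  (j = 0..2)
p_6 = [0, 1/2, 31/64, 1/64]  (j = 0..3)
E[N_6] = Σ j·p_6(j) = 97/64;  E[N_6²] = Σ j²·p_6(j) = 165/64
Var[N_6] = 165/64 − (97/64)² = 1151/4096


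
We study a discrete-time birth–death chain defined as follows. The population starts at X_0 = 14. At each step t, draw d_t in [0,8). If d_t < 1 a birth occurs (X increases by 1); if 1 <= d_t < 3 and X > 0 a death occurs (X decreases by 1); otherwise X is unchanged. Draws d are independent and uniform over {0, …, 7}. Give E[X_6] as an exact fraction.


53/4

X can drop by at most 1 per step and X_0 = 14 > T = 6, so X_t >= 14 − t >= 8 > 0 for every t <= 6: the floor at 0 (the 'and X > 0' condition) never binds. Hence X_6 = X_0 + Σ_{t<6} Y_t with i.i.d. increments Y_t = y(d_t) ∈ {+1, −1, 0}.
Outcome values over d=0..7: [1, -1, -1, 0, 0, 0, 0, 0]
Σy = -1, Σy² = 3, M = 8
μ = -1/8 = -1/8,  σ² = 3/8 − (-1/8)² = 23/64
E[X_6] = 14 + 6·(-1/8) = 53/4


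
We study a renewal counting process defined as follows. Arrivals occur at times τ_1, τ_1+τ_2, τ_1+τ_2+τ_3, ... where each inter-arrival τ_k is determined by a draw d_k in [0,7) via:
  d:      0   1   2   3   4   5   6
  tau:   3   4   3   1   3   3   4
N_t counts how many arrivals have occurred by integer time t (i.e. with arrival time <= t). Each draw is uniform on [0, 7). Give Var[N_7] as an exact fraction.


202655809488/678223072849

Inter-arrival values over d=0..6: [3, 4, 3, 1, 3, 3, 4]
Each d has probability 1/7, so the pmf of τ is: f(1) = 1/7, f(3) = 4/7, f(4) = 2/7
Let p_n(j) = P(N_n = j), with p_0 = [1]. Condition on τ_1: p_n(0) = P(τ > n), and for j >= 1, p_n(j) = Σ_{k<=n} f(k)·p_{n−k}(j−1)
p_1 = [6/7, 1/7]  (j = 0..1)
p_2 = [6/7, 6/49, 1/49]  (j = 0..2)
p_3 = [2/7, 34/49, 6/343, 1/343]  (j = 0..3)
p_4 = [0, 40/49, 62/343, 6/2401, 1/2401]  (j = 0..4)
p_5 = [0, 36/49, 78/343, 90/2401, 6/16807, 1/16807]  (j = 0..5)
p_6 = [0, 20/49, 184/343, 116/2401, 118/16807, 6/117649, 1/117649]  (j = 0..6)
p_7 = [0, 4/49, 248/343, 444/2401, 22/2401, 146/117649, 6/823543, 1/823543]  (j = 0..7)
E[N_7] = Σ j·p_7(j) = 1750337/823543;  E[N_7²] = Σ j²·p_7(j) = 3966199/823543
Var[N_7] = 3966199/823543 − (1750337/823543)² = 202655809488/678223072849


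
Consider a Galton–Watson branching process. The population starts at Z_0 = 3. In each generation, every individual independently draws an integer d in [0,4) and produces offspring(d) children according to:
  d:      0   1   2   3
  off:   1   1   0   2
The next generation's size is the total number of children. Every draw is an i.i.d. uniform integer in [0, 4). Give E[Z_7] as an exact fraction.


Outcome values over d=0..3: [1, 1, 0, 2]
Σy = 4, Σy² = 6, M = 4
μ = 4/4 = 1,  σ² = 6/4 − (1)² = 1/2
E[Z_0] = 3
E[Z_1] = 1·E[Z_0] = 3
E[Z_2] = 1·E[Z_1] = 3
E[Z_3] = 1·E[Z_2] = 3
E[Z_4] = 1·E[Z_3] = 3
E[Z_5] = 1·E[Z_4] = 3
E[Z_6] = 1·E[Z_5] = 3
E[Z_7] = 1·E[Z_6] = 3

3


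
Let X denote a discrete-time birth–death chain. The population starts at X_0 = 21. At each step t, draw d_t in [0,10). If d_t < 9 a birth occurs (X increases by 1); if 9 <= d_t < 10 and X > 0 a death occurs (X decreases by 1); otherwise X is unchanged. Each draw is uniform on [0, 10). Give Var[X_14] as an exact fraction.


X can drop by at most 1 per step and X_0 = 21 > T = 14, so X_t >= 21 − t >= 7 > 0 for every t <= 14: the floor at 0 (the 'and X > 0' condition) never binds. Hence X_14 = X_0 + Σ_{t<14} Y_t with i.i.d. increments Y_t = y(d_t) ∈ {+1, −1, 0}.
Outcome values over d=0..9: [1, 1, 1, 1, 1, 1, 1, 1, 1, -1]
Σy = 8, Σy² = 10, M = 10
μ = 8/10 = 4/5,  σ² = 10/10 − (4/5)² = 9/25
Independent increments: Var[X_14] = 14·σ² = 14·(9/25) = 126/25

126/25


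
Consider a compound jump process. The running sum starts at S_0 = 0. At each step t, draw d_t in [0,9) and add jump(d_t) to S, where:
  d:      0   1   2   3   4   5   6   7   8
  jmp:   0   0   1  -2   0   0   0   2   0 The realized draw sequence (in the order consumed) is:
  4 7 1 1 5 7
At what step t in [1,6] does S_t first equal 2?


t=0: S=0, d=4, jump=0, S_1=0
t=1: S=0, d=7, jump=2, S_2=2
t=2: S=2, d=1, jump=0, S_3=2
t=3: S=2, d=1, jump=0, S_4=2
t=4: S=2, d=5, jump=0, S_5=2
t=5: S=2, d=7, jump=2, S_6=4

2


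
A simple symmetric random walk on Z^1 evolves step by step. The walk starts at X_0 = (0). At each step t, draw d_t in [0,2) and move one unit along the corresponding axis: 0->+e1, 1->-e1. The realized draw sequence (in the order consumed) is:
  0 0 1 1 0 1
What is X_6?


(0)

t=0: X=(0), d=0 → +e1, X_1=(1)
t=1: X=(1), d=0 → +e1, X_2=(2)
t=2: X=(2), d=1 → -e1, X_3=(1)
t=3: X=(1), d=1 → -e1, X_4=(0)
t=4: X=(0), d=0 → +e1, X_5=(1)
t=5: X=(1), d=1 → -e1, X_6=(0)


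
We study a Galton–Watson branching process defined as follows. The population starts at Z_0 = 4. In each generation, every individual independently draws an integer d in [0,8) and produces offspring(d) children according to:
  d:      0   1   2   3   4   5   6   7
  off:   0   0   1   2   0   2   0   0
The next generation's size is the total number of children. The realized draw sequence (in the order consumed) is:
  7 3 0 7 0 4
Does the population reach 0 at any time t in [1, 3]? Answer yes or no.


gen 0: Z_0=4, draws=[7, 3, 0, 7], offspring=[0, 2, 0, 0], Z_1=2
gen 1: Z_1=2, draws=[0, 4], offspring=[0, 0], Z_2=0
gen 2: Z_2=0, draws=[], offspring=[], Z_3=0

yes


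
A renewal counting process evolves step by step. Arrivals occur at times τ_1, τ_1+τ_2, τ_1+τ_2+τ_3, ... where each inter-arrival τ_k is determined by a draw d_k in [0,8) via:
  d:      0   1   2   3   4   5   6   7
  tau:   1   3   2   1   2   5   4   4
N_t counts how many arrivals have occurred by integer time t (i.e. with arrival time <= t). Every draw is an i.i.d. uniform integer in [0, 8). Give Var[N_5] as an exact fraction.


Inter-arrival values over d=0..7: [1, 3, 2, 1, 2, 5, 4, 4]
Each d has probability 1/8, so the pmf of τ is: f(1) = 1/4, f(2) = 1/4, f(3) = 1/8, f(4) = 1/4, f(5) = 1/8
Let p_n(j) = P(N_n = j), with p_0 = [1]. Condition on τ_1: p_n(0) = P(τ > n), and for j >= 1, p_n(j) = Σ_{k<=n} f(k)·p_{n−k}(j−1)
p_1 = [3/4, 1/4]  (j = 0..1)
p_2 = [1/2, 7/16, 1/16]  (j = 0..2)
p_3 = [3/8, 7/16, 11/64, 1/64]  (j = 0..3)
p_4 = [1/8, 9/16, 1/4, 15/256, 1/256]  (j = 0..4)
p_5 = [0, 1/2, 47/128, 29/256, 19/1024, 1/1024]  (j = 0..5)
E[N_5] = Σ j·p_5(j) = 1693/1024;  E[N_5²] = Σ j²·p_5(j) = 3389/1024
Var[N_5] = 3389/1024 − (1693/1024)² = 604087/1048576

604087/1048576


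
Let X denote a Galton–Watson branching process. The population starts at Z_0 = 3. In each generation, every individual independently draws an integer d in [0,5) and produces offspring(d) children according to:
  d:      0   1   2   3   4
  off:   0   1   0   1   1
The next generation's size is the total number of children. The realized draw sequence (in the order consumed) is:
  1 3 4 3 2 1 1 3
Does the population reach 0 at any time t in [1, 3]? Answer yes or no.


gen 0: Z_0=3, draws=[1, 3, 4], offspring=[1, 1, 1], Z_1=3
gen 1: Z_1=3, draws=[3, 2, 1], offspring=[1, 0, 1], Z_2=2
gen 2: Z_2=2, draws=[1, 3], offspring=[1, 1], Z_3=2

no
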